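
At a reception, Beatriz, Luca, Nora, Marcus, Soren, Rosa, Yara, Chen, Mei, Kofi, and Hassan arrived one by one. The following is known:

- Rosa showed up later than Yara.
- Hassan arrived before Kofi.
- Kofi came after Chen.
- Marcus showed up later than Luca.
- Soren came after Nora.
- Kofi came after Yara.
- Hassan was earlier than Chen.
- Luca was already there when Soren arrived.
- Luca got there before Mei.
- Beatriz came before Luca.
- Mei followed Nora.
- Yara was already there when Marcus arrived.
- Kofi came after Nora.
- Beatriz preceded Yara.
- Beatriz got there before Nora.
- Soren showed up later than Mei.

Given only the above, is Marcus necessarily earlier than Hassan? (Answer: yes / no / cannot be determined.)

cannot be determined

No chain of stated constraints runs from Marcus to Hassan, and none runs from Hassan to Marcus either.
So the relative order of Marcus and Hassan is not fixed by the given facts.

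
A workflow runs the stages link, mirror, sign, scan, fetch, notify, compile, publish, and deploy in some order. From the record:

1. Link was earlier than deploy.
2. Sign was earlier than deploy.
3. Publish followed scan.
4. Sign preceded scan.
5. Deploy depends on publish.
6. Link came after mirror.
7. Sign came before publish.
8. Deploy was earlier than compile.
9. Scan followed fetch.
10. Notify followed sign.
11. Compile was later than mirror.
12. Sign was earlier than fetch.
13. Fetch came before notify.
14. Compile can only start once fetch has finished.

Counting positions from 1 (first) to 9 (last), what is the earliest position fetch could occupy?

Sign must come before fetch — 1 forced predecessor.
Nothing else is forced ahead of fetch, so its earliest slot is position 1 + 1 = 2.

2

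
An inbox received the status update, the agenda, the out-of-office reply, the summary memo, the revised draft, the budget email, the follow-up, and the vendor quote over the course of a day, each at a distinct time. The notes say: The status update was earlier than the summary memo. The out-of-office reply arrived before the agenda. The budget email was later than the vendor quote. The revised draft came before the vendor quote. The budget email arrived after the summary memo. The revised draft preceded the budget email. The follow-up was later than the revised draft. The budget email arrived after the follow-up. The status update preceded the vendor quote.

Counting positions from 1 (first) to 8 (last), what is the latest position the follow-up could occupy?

The follow-up must come before the budget email — 1 message forced after it.
Everything else can be placed before the follow-up in some valid order, so the follow-up can sit as late as position 8 − 1 = 7.

7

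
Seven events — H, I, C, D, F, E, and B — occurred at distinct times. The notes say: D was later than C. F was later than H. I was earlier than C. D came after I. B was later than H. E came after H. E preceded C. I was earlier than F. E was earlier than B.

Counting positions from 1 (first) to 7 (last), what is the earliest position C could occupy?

4

E, H, and I must all come before C — 3 forced predecessors.
Nothing else is forced ahead of C, so its earliest slot is position 3 + 1 = 4.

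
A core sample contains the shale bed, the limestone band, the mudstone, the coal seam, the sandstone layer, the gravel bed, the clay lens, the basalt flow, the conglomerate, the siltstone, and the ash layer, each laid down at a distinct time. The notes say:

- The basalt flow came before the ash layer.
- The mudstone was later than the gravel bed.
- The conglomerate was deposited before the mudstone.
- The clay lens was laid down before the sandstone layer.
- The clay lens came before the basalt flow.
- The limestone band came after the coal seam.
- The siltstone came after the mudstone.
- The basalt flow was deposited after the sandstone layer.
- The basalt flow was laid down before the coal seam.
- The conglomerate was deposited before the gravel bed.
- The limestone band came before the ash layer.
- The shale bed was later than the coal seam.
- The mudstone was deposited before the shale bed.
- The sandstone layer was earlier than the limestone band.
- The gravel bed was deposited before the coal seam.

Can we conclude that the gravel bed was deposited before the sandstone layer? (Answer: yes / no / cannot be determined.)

No chain of stated constraints runs from the gravel bed to the sandstone layer, and none runs from the sandstone layer to the gravel bed either.
So the relative order of the gravel bed and the sandstone layer is not fixed by the given facts.

cannot be determined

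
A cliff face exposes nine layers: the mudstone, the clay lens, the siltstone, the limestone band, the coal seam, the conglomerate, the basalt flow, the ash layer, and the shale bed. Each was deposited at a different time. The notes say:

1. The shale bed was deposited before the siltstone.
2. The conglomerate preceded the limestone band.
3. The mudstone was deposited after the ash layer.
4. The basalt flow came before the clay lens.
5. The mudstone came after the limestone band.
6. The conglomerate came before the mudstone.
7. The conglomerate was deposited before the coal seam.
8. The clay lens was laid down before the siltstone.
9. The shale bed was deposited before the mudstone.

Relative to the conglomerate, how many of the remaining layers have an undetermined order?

5

Forced after the conglomerate: the coal seam, the limestone band, and the mudstone.
That leaves the ash layer, the basalt flow, the clay lens, the shale bed, and the siltstone with no forced order relative to the conglomerate — 5.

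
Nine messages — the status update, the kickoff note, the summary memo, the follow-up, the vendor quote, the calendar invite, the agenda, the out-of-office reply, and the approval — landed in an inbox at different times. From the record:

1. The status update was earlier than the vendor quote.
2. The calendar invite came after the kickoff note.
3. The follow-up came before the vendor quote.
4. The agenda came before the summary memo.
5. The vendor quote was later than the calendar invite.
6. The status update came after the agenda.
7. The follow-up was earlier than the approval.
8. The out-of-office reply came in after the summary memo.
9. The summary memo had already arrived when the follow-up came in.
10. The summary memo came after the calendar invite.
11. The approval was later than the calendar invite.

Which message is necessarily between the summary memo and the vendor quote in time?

the follow-up

Tracing the constraints gives the summary memo → the follow-up → the vendor quote, so the follow-up sits after the summary memo and before the vendor quote.
No other message is forced both after the summary memo and before the vendor quote.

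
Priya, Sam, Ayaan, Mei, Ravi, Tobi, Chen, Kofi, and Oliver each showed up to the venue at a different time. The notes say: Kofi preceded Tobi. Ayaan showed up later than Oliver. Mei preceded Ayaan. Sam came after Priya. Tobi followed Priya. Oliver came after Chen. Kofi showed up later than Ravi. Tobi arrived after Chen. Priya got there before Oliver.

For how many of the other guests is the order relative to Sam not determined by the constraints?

7

Forced before Sam: Priya.
That leaves Ayaan, Chen, Kofi, Mei, Oliver, Ravi, and Tobi with no forced order relative to Sam — 7.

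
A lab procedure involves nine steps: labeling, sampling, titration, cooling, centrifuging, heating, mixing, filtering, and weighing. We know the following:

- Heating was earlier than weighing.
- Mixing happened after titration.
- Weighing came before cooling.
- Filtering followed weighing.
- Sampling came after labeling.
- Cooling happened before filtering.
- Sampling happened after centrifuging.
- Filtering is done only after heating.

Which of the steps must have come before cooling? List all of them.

Directly stated before cooling: weighing.
Heating reaches cooling via heating → weighing → cooling.
No chain forces sampling (or any of the others) ahead of cooling.

heating, weighing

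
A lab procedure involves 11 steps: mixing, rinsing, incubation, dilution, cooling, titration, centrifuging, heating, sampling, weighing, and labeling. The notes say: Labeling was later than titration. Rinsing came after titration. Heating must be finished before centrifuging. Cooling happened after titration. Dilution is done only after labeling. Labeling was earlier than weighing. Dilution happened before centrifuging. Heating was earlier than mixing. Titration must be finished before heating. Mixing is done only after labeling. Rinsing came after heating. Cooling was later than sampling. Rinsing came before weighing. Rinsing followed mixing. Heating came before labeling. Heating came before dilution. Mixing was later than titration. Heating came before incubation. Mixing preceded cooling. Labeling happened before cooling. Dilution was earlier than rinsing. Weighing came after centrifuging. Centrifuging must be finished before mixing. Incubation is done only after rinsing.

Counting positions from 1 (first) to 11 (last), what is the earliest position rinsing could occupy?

Centrifuging, dilution, heating, labeling, mixing, and titration must all come before rinsing — 6 forced predecessors.
Nothing else is forced ahead of rinsing, so its earliest slot is position 6 + 1 = 7.

7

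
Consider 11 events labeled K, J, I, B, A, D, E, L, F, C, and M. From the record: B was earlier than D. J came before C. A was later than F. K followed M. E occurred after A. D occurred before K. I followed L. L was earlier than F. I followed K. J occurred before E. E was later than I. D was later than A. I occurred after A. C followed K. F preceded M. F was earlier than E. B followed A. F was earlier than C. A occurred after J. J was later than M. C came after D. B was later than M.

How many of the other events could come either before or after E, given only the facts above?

1

Forced before E: A, B, D, F, I, J, K, L, and M.
That leaves C with no forced order relative to E — 1.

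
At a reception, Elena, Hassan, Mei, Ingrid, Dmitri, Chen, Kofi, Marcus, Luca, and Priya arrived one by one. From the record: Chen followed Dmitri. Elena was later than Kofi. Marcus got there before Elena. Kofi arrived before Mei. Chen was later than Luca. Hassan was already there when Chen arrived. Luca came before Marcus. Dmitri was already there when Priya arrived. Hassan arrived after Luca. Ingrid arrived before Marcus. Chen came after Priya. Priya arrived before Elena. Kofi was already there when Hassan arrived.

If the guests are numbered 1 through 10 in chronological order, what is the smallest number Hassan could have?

Kofi and Luca must both come before Hassan — 2 forced predecessors.
Nothing else is forced ahead of Hassan, so their earliest slot is position 2 + 1 = 3.

3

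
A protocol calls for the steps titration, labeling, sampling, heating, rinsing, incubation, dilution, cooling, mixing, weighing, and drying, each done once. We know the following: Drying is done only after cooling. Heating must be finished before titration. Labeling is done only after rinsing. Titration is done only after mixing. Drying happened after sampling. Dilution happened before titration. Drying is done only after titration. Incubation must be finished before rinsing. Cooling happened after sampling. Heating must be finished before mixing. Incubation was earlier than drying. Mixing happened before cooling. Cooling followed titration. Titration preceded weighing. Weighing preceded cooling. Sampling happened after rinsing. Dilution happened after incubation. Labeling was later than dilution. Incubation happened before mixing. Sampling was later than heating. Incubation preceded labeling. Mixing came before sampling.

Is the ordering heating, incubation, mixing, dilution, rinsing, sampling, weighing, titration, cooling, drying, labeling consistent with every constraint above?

The constraints require titration before weighing, but in the proposed sequence weighing appears ahead of titration. That one violation is enough.

no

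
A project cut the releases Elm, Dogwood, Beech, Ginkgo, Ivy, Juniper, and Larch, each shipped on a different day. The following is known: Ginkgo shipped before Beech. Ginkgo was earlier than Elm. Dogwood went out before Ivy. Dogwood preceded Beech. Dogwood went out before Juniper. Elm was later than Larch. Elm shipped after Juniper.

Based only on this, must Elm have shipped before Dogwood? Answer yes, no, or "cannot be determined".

Tracing the constraints gives Dogwood → Juniper → Elm, so Dogwood must come before Elm.
That means Elm cannot be before Dogwood.

no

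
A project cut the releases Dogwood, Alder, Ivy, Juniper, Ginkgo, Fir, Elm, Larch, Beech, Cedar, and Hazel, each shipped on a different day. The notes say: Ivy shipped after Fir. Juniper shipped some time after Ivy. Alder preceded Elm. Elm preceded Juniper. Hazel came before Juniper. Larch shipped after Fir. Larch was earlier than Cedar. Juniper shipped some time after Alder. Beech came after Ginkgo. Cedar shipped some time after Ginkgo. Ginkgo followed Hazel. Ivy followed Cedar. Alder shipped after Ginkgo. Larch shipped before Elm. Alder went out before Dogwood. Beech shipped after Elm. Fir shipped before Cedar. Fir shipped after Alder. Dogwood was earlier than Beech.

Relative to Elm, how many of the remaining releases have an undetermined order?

Forced before Elm: Alder, Fir, Ginkgo, Hazel, and Larch; forced after Elm: Beech and Juniper.
That leaves Cedar, Dogwood, and Ivy with no forced order relative to Elm — 3.

3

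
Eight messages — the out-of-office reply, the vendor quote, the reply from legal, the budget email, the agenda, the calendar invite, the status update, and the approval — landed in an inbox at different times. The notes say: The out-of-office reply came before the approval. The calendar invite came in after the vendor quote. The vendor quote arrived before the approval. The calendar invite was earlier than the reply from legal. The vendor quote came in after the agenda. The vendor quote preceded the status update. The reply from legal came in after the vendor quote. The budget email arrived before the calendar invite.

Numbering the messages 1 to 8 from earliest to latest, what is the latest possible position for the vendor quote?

4

The vendor quote must come before the approval, the calendar invite, the reply from legal, and the status update — 4 messages forced after it.
Everything else can be placed before the vendor quote in some valid order, so the vendor quote can sit as late as position 8 − 4 = 4.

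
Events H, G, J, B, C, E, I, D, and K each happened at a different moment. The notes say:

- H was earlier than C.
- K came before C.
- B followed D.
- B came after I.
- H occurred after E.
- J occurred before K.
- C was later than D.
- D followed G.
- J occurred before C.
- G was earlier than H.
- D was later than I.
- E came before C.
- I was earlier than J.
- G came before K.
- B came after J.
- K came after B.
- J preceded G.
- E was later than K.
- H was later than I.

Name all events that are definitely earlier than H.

B, D, E, G, I, J, K

Directly stated before H: E, G, and I.
B reaches H via B → K → E → H.
D reaches H via D → B → K → E → H.
J reaches H via J → G → H.
Likewise K reaches H by chaining the stated constraints.
No chain forces C ahead of H.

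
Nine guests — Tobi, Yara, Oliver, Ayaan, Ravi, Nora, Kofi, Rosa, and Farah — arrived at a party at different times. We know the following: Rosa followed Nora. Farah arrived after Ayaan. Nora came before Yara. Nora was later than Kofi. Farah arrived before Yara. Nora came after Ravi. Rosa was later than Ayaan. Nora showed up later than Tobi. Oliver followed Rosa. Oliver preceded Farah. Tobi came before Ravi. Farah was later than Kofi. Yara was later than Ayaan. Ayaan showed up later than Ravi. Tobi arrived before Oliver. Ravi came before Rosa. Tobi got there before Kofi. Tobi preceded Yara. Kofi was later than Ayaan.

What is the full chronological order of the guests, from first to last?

Tobi, Ravi, Ayaan, Kofi, Nora, Rosa, Oliver, Farah, Yara

The constraints fix every adjacent pair, so only one ordering works:
Tobi → Ravi → Ayaan → Kofi → Nora → Rosa → Oliver → Farah → Yara.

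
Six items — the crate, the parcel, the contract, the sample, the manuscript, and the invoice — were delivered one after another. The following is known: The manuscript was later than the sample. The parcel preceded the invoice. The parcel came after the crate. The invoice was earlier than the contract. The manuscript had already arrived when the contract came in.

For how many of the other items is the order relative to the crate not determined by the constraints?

Forced after the crate: the contract, the invoice, and the parcel.
That leaves the manuscript and the sample with no forced order relative to the crate — 2.

2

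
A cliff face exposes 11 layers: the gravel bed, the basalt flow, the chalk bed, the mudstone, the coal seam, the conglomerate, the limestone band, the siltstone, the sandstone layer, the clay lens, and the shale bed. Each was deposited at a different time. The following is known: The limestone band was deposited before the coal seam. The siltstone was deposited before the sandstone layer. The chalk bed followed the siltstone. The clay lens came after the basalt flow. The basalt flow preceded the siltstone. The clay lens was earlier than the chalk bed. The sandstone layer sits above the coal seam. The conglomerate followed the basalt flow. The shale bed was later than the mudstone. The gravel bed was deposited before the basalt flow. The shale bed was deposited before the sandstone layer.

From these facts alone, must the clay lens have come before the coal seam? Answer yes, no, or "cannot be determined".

No chain of stated constraints runs from the clay lens to the coal seam, and none runs from the coal seam to the clay lens either.
So the relative order of the clay lens and the coal seam is not fixed by the given facts.

cannot be determined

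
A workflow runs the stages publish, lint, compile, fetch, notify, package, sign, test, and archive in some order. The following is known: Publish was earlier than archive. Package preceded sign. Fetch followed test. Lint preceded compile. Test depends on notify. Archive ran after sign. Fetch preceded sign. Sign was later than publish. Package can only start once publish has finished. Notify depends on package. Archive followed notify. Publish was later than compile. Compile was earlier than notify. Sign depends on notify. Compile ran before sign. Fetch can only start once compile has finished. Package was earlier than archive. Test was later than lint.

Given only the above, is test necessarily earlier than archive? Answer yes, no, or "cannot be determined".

yes

Chain the constraints: test → fetch → sign → archive. Each link is directly stated, so test comes before archive.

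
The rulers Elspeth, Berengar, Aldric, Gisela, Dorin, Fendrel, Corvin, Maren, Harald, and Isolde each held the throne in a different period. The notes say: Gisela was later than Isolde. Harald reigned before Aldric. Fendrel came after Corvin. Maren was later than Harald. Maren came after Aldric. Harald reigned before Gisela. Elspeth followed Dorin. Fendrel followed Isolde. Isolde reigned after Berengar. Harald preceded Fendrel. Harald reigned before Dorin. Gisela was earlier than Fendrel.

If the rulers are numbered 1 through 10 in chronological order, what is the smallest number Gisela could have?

Berengar, Harald, and Isolde must all come before Gisela — 3 forced predecessors.
Nothing else is forced ahead of Gisela, so their earliest slot is position 3 + 1 = 4.

4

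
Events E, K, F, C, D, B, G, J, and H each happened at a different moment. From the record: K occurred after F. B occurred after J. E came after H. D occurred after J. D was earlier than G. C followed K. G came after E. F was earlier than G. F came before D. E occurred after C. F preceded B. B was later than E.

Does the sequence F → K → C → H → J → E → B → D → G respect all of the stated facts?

Check each stated constraint against the proposed order — e.g. F is ahead of D; F is ahead of G. Every pair is in the required order; nothing is violated.

yes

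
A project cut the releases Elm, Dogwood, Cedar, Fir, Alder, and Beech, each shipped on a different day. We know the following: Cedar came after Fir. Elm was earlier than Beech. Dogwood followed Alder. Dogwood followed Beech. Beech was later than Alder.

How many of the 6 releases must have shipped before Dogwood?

3

Directly stated before Dogwood: Alder and Beech.
Elm reaches Dogwood via Elm → Beech → Dogwood.
No chain forces Cedar (or any of the others) ahead of Dogwood.
That's Alder, Beech, and Elm — 3 in all.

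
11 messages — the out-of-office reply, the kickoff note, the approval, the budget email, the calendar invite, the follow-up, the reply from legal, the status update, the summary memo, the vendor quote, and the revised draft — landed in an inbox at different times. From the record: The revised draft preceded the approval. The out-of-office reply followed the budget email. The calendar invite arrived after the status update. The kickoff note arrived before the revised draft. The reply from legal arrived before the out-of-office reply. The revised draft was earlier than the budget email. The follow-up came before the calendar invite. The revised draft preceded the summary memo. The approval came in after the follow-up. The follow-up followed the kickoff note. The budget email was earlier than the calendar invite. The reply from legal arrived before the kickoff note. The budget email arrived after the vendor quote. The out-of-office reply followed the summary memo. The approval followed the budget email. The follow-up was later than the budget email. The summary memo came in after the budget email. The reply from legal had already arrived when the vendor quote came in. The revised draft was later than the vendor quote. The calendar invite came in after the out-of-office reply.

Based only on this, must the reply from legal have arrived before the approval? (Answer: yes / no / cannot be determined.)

Chain the constraints: the reply from legal → the kickoff note → the revised draft → the approval. Each link is directly stated, so the reply from legal comes before the approval.

yes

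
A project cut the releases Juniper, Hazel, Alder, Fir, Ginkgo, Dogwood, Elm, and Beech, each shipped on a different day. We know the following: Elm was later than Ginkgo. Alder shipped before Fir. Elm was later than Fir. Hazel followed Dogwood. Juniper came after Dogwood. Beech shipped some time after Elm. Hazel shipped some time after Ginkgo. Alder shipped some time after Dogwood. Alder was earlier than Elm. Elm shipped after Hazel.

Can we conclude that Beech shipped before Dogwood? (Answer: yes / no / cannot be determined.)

Tracing the constraints gives Dogwood → Hazel → Elm → Beech, so Dogwood must come before Beech.
That means Beech cannot be before Dogwood.

no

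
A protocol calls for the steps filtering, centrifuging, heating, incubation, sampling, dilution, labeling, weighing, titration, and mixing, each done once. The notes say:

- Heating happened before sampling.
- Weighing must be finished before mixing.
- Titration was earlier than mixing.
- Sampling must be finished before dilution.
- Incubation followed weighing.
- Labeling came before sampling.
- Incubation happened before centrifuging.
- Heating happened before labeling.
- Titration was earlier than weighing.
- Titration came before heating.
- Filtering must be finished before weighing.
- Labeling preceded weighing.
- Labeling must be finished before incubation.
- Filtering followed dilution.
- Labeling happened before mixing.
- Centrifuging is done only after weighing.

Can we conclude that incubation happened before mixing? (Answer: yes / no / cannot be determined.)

No chain of stated constraints runs from incubation to mixing, and none runs from mixing to incubation either.
So the relative order of incubation and mixing is not fixed by the given facts.

cannot be determined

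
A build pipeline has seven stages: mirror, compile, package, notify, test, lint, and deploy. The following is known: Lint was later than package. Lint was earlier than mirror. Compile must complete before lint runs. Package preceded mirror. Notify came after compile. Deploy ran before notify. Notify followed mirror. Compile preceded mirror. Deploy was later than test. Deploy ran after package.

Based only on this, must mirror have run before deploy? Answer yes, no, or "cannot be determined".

No chain of stated constraints runs from mirror to deploy, and none runs from deploy to mirror either.
So the relative order of mirror and deploy is not fixed by the given facts.

cannot be determined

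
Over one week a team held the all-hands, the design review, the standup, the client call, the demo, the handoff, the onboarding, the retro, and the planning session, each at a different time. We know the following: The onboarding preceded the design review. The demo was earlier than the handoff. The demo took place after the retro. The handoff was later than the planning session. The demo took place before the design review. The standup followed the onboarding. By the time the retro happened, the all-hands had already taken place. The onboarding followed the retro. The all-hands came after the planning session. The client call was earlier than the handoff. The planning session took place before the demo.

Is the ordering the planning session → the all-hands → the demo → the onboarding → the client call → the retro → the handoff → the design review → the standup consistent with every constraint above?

no

The constraints require the retro before the demo, but in the proposed sequence the demo appears ahead of the retro. That one violation is enough.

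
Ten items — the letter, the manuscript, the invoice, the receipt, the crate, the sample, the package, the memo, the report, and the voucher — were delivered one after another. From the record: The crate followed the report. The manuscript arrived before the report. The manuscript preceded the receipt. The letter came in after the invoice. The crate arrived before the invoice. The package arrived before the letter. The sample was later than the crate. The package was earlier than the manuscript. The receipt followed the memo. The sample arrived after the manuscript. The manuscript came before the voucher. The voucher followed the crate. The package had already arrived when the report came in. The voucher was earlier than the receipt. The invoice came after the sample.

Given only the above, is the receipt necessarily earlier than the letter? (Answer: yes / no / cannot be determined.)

No chain of stated constraints runs from the receipt to the letter, and none runs from the letter to the receipt either.
So the relative order of the receipt and the letter is not fixed by the given facts.

cannot be determined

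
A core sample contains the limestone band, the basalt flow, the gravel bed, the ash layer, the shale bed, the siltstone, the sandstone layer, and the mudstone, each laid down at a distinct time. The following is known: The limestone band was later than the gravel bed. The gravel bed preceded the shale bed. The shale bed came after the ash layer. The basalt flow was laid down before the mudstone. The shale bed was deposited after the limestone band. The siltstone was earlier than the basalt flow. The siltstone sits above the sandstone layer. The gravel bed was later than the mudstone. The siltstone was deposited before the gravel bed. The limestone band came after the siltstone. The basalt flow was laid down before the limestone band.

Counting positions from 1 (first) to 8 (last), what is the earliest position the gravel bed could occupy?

The basalt flow, the mudstone, the sandstone layer, and the siltstone must all come before the gravel bed — 4 forced predecessors.
Nothing else is forced ahead of the gravel bed, so its earliest slot is position 4 + 1 = 5.

5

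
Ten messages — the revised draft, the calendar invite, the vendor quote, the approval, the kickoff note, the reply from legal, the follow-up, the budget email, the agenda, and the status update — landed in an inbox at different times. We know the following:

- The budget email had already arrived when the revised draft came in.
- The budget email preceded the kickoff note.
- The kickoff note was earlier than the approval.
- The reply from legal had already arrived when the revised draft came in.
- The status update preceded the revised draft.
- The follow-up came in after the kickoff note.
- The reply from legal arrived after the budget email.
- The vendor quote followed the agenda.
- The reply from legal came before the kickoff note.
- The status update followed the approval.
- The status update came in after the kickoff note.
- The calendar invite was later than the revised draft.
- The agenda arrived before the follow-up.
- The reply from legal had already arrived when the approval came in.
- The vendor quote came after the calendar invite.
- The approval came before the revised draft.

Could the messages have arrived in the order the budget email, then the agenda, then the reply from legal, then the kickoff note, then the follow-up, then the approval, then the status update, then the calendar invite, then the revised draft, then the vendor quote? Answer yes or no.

no

The constraints require the revised draft before the calendar invite, but in the proposed sequence the calendar invite appears ahead of the revised draft. That one violation is enough.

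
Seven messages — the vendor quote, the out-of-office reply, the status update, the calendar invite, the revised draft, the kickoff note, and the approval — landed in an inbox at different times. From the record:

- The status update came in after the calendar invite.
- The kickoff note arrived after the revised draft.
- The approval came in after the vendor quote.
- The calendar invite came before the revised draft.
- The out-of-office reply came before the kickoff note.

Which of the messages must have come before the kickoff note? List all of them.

the calendar invite, the out-of-office reply, the revised draft

Directly stated before the kickoff note: the out-of-office reply and the revised draft.
The calendar invite reaches the kickoff note via the calendar invite → the revised draft → the kickoff note.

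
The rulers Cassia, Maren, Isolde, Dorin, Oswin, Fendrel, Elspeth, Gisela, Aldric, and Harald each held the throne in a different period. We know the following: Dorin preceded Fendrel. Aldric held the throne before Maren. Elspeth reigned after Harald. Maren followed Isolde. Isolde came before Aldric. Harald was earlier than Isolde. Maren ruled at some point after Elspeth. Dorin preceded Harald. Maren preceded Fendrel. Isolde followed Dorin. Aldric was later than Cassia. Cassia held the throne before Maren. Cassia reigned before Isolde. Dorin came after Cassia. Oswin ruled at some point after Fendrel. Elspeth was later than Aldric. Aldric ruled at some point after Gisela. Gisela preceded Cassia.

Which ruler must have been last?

Oswin

Every other ruler has a chain of constraints placing them before Oswin, so Oswin is last.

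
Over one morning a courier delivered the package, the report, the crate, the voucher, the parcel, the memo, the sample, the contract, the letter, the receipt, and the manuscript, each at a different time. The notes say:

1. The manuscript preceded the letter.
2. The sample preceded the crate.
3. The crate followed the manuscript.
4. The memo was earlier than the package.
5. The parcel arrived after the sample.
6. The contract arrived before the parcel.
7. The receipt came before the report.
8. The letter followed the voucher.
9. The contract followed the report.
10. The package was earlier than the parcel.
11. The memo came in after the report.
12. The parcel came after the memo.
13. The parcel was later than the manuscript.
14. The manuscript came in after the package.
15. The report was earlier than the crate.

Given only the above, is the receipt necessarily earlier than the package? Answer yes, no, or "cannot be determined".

yes

Chain the constraints: the receipt → the report → the memo → the package. Each link is directly stated, so the receipt comes before the package.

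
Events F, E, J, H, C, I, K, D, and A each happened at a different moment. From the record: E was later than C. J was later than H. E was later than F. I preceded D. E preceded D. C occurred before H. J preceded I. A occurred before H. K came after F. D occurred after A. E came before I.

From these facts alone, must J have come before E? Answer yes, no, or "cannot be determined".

cannot be determined

No chain of stated constraints runs from J to E, and none runs from E to J either.
So the relative order of J and E is not fixed by the given facts.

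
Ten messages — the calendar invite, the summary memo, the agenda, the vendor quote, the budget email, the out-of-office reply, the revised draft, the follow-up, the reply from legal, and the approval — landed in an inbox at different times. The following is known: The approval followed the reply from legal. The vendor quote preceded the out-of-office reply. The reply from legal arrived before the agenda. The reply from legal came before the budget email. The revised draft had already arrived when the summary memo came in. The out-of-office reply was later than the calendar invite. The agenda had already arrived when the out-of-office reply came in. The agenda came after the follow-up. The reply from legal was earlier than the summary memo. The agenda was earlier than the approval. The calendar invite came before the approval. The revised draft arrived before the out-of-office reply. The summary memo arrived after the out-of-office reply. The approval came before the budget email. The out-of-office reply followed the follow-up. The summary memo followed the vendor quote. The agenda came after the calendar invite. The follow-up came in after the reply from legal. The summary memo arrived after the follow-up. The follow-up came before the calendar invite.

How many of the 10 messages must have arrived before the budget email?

Directly stated before the budget email: the approval and the reply from legal.
The agenda reaches the budget email via the agenda → the approval → the budget email.
The calendar invite reaches the budget email via the calendar invite → the approval → the budget email.
The follow-up reaches the budget email via the follow-up → the calendar invite → the approval → the budget email.
No chain forces the out-of-office reply (or any of the others) ahead of the budget email.
That's the agenda, the approval, the calendar invite, the follow-up, and the reply from legal — 5 in all.

5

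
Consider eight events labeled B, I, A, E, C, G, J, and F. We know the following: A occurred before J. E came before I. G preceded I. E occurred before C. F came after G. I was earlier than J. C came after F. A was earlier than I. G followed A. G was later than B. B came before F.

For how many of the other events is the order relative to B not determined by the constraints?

2

Forced after B: C, F, G, I, and J.
That leaves A and E with no forced order relative to B — 2.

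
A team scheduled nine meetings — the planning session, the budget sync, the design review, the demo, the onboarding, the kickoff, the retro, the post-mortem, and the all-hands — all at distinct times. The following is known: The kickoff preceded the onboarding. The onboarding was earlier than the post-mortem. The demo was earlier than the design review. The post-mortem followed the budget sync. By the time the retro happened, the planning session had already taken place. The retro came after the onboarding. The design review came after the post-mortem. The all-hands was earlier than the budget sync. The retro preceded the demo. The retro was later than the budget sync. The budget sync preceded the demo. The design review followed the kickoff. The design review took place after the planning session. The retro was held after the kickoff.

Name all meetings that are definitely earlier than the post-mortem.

Directly stated before the post-mortem: the budget sync and the onboarding.
The all-hands reaches the post-mortem via the all-hands → the budget sync → the post-mortem.
The kickoff reaches the post-mortem via the kickoff → the onboarding → the post-mortem.

the all-hands, the budget sync, the kickoff, the onboarding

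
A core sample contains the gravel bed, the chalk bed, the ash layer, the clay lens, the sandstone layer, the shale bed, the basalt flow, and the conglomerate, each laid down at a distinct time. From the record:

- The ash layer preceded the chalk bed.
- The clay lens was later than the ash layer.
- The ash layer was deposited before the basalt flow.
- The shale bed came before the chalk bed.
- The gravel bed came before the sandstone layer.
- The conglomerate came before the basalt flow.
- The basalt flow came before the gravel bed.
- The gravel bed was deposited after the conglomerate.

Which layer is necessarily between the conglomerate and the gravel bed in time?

Tracing the constraints gives the conglomerate → the basalt flow → the gravel bed, so the basalt flow sits after the conglomerate and before the gravel bed.
No other layer is forced both after the conglomerate and before the gravel bed.

the basalt flow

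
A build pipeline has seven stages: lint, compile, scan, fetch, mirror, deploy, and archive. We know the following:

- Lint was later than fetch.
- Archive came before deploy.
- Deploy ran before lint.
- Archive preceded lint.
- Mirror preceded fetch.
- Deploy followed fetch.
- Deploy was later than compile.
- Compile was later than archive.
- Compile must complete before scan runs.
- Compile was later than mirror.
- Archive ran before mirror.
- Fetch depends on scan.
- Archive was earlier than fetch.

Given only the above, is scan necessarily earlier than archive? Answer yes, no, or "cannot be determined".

Tracing the constraints gives archive → compile → scan, so archive must come before scan.
That means scan cannot be before archive.

no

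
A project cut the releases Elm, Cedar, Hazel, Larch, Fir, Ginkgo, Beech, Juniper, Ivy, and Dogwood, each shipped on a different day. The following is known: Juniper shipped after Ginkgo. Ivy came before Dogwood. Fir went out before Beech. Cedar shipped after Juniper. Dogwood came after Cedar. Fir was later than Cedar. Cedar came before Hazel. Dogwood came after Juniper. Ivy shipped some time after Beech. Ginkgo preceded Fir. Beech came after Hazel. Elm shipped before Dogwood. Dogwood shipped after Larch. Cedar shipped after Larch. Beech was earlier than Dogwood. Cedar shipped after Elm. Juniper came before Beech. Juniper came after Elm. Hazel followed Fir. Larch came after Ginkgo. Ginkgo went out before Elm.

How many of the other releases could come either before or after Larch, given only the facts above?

Forced before Larch: Ginkgo; forced after Larch: Beech, Cedar, Dogwood, Fir, Hazel, and Ivy.
That leaves Elm and Juniper with no forced order relative to Larch — 2.

2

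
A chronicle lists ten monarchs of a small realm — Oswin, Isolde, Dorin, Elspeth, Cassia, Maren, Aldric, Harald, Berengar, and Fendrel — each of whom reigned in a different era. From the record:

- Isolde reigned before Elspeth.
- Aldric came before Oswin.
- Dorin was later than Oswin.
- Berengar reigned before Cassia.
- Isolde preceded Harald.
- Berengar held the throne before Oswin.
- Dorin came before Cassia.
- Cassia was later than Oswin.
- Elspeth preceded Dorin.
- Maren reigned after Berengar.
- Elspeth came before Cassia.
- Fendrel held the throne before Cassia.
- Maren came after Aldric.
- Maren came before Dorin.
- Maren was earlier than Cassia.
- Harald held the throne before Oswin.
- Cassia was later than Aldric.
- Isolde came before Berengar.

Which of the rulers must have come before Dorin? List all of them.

Directly stated before Dorin: Elspeth, Maren, and Oswin.
Aldric reaches Dorin via Aldric → Oswin → Dorin.
Berengar reaches Dorin via Berengar → Maren → Dorin.
Harald reaches Dorin via Harald → Oswin → Dorin.
Likewise Isolde reaches Dorin by chaining the stated constraints.

Aldric, Berengar, Elspeth, Harald, Isolde, Maren, Oswin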